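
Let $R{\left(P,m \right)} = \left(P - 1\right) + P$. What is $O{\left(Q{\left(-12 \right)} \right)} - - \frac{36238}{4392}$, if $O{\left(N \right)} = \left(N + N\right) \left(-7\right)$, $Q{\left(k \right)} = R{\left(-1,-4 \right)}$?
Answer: $\frac{110351}{2196} \approx 50.251$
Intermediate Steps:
$R{\left(P,m \right)} = -1 + 2 P$ ($R{\left(P,m \right)} = \left(-1 + P\right) + P = -1 + 2 P$)
$Q{\left(k \right)} = -3$ ($Q{\left(k \right)} = -1 + 2 \left(-1\right) = -1 - 2 = -3$)
$O{\left(N \right)} = - 14 N$ ($O{\left(N \right)} = 2 N \left(-7\right) = - 14 N$)
$O{\left(Q{\left(-12 \right)} \right)} - - \frac{36238}{4392} = \left(-14\right) \left(-3\right) - - \frac{36238}{4392} = 42 - \left(-36238\right) \frac{1}{4392} = 42 - - \frac{18119}{2196} = 42 + \frac{18119}{2196} = \frac{110351}{2196}$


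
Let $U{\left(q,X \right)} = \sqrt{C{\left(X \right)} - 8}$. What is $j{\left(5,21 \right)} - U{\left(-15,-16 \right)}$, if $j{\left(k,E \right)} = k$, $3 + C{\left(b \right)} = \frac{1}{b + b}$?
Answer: $5 - \frac{i \sqrt{706}}{8} \approx 5.0 - 3.3213 i$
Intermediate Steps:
$C{\left(b \right)} = -3 + \frac{1}{2 b}$ ($C{\left(b \right)} = -3 + \frac{1}{b + b} = -3 + \frac{1}{2 b}$)
$U{\left(q,X \right)} = \sqrt{-11 + \frac{1}{2 X}}$ ($U{\left(q,X \right)} = \sqrt{\left(-3 + \frac{1}{2 X}\right) - 8} = \sqrt{-11 + \frac{1}{2 X}}$)
$j{\left(5,21 \right)} - U{\left(-15,-16 \right)} = 5 - \frac{\sqrt{-44 + \frac{2}{-16}}}{2} = 5 - \frac{\sqrt{-44 + 2 \left(- \frac{1}{16}\right)}}{2} = 5 - \frac{\sqrt{-44 - \frac{1}{8}}}{2} = 5 - \frac{\sqrt{- \frac{353}{8}}}{2} = 5 - \frac{\frac{1}{4} i \sqrt{706}}{2} = 5 - \frac{i \sqrt{706}}{8}$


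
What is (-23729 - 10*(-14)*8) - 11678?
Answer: -34287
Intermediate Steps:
(-23729 - 10*(-14)*8) - 11678 = (-23729 + 140*8) - 11678 = (-23729 + 1120) - 11678 = -22609 - 11678 = -34287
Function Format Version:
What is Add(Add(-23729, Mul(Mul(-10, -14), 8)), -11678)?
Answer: -34287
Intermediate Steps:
Add(Add(-23729, Mul(Mul(-10, -14), 8)), -11678) = Add(Add(-23729, Mul(140, 8)), -11678) = Add(Add(-23729, 1120), -11678) = Add(-22609, -11678) = -34287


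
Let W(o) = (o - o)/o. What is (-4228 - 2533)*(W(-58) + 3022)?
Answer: -20431742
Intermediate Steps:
W(o) = 0 (W(o) = 0/o = 0)
(-4228 - 2533)*(W(-58) + 3022) = (-4228 - 2533)*(0 + 3022) = -6761*3022 = -20431742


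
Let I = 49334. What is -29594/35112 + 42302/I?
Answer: 6329357/433053852 ≈ 0.014616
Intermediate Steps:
-29594/35112 + 42302/I = -29594/35112 + 42302/49334 = -29594*1/35112 + 42302*(1/49334) = -14797/17556 + 21151/24667 = 6329357/433053852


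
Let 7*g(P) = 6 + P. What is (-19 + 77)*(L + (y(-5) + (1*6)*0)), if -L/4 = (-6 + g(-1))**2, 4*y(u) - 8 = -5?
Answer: -630953/98 ≈ -6438.3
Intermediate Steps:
g(P) = 6/7 + P/7 (g(P) = (6 + P)/7 = 6/7 + P/7)
y(u) = 3/4 (y(u) = 2 + (1/4)*(-5) = 2 - 5/4 = 3/4)
L = -5476/49 (L = -4*(-6 + (6/7 + (1/7)*(-1)))**2 = -4*(-6 + (6/7 - 1/7))**2 = -4*(-6 + 5/7)**2 = -4*(-37/7)**2 = -4*1369/49 = -5476/49 ≈ -111.76)
(-19 + 77)*(L + (y(-5) + (1*6)*0)) = (-19 + 77)*(-5476/49 + (3/4 + (1*6)*0)) = 58*(-5476/49 + (3/4 + 6*0)) = 58*(-5476/49 + (3/4 + 0)) = 58*(-5476/49 + 3/4) = 58*(-21757/196) = -630953/98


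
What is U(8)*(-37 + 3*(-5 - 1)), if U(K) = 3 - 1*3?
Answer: 0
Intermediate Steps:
U(K) = 0 (U(K) = 3 - 3 = 0)
U(8)*(-37 + 3*(-5 - 1)) = 0*(-37 + 3*(-5 - 1)) = 0*(-37 + 3*(-6)) = 0*(-37 - 18) = 0*(-55) = 0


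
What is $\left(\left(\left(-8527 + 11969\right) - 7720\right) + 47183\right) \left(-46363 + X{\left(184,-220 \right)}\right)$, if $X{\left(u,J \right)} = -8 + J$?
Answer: $-1998986855$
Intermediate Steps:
$\left(\left(\left(-8527 + 11969\right) - 7720\right) + 47183\right) \left(-46363 + X{\left(184,-220 \right)}\right) = \left(\left(\left(-8527 + 11969\right) - 7720\right) + 47183\right) \left(-46363 - 228\right) = \left(\left(3442 - 7720\right) + 47183\right) \left(-46363 - 228\right) = \left(-4278 + 47183\right) \left(-46591\right) = 42905 \left(-46591\right) = -1998986855$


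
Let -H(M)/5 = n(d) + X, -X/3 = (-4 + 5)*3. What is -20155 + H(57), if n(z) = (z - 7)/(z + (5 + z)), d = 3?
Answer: -221190/11 ≈ -20108.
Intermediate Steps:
n(z) = (-7 + z)/(5 + 2*z)
X = -9 (X = -3*(-4 + 5)*3 = -3*3 = -9)
H(M) = 515/11 (H(M) = -5*((-7 + 3)/(5 + 2*3) - 9) = -5*(-4/(5 + 6) - 9) = -5*(-4/11 - 9) = -5*(-103/11) = 515/11)
-20155 + H(57) = -20155 + 515/11 = -221190/11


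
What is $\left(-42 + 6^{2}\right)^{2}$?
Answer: $36$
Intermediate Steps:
$\left(-42 + 6^{2}\right)^{2} = \left(-42 + 36\right)^{2} = \left(-6\right)^{2} = 36$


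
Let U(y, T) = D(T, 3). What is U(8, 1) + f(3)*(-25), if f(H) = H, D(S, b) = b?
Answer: -72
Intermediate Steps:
U(y, T) = 3
U(8, 1) + f(3)*(-25) = 3 + 3*(-25) = 3 - 75 = -72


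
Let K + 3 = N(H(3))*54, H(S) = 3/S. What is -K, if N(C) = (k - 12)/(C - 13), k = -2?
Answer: -60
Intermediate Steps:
N(C) = -14/(-13 + C) (N(C) = (-2 - 12)/(C - 13) = -14/(-13 + C))
K = 60 (K = -3 - 14/(-13 + 3/3)*54 = -3 - 14/(-13 + 3*(⅓))*54 = -3 - 14/(-13 + 1)*54 = -3 - 14/(-12)*54 = -3 - 14*(-1/12)*54 = -3 + (7/6)*54 = -3 + 63 = 60)
-K = -1*60 = -60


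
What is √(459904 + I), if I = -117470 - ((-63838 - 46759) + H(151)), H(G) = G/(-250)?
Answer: √1132579010/50 ≈ 673.08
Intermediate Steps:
H(G) = -G/250 (H(G) = G*(-1/250) = -G/250)
I = -1718099/250 (I = -117470 - ((-63838 - 46759) - 1/250*151) = -117470 - (-110597 - 151/250) = -117470 - 1*(-27649401/250) = -117470 + 27649401/250 = -1718099/250 ≈ -6872.4)
√(459904 + I) = √(459904 - 1718099/250) = √(113257901/250) = √1132579010/50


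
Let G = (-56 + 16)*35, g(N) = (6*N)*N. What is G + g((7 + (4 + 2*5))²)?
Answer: 1165486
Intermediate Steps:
g(N) = 6*N²
G = -1400 (G = -40*35 = -1400)
G + g((7 + (4 + 2*5))²) = -1400 + 6*((7 + (4 + 2*5))²)² = -1400 + 6*((7 + (4 + 10))²)² = -1400 + 6*((7 + 14)²)² = -1400 + 6*(21²)² = -1400 + 6*441² = -1400 + 6*194481 = -1400 + 1166886 = 1165486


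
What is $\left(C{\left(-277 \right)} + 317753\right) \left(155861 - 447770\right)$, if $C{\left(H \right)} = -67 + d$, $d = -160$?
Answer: $-92688697134$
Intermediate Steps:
$C{\left(H \right)} = -227$ ($C{\left(H \right)} = -67 - 160 = -227$)
$\left(C{\left(-277 \right)} + 317753\right) \left(155861 - 447770\right) = \left(-227 + 317753\right) \left(155861 - 447770\right) = 317526 \left(-291909\right) = -92688697134$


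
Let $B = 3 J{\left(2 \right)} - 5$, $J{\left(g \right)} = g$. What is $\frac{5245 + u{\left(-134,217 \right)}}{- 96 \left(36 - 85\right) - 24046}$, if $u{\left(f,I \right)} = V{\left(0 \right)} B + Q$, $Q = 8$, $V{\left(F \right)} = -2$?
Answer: $- \frac{5251}{19342} \approx -0.27148$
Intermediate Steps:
$B = 1$ ($B = 3 \cdot 2 - 5 = 6 - 5 = 1$)
$u{\left(f,I \right)} = 6$ ($u{\left(f,I \right)} = \left(-2\right) 1 + 8 = -2 + 8 = 6$)
$\frac{5245 + u{\left(-134,217 \right)}}{- 96 \left(36 - 85\right) - 24046} = \frac{5245 + 6}{- 96 \left(36 - 85\right) - 24046} = \frac{5251}{\left(-96\right) \left(-49\right) - 24046} = \frac{5251}{4704 - 24046} = \frac{5251}{-19342} = 5251 \left(- \frac{1}{19342}\right) = - \frac{5251}{19342}$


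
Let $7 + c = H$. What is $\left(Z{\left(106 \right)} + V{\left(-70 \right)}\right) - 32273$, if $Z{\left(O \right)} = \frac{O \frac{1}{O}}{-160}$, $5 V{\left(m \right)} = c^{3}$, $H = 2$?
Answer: $- \frac{5167681}{160} \approx -32298.0$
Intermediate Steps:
$c = -5$ ($c = -7 + 2 = -5$)
$V{\left(m \right)} = -25$ ($V{\left(m \right)} = \frac{\left(-5\right)^{3}}{5} = \frac{1}{5} \left(-125\right) = -25$)
$Z{\left(O \right)} = - \frac{1}{160}$ ($Z{\left(O \right)} = 1 \left(- \frac{1}{160}\right) = - \frac{1}{160}$)
$\left(Z{\left(106 \right)} + V{\left(-70 \right)}\right) - 32273 = \left(- \frac{1}{160} - 25\right) - 32273 = - \frac{4001}{160} - 32273 = - \frac{5167681}{160}$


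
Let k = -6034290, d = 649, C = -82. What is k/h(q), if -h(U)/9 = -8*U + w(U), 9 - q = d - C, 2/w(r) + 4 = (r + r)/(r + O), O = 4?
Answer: 239360170/2061673 ≈ 116.10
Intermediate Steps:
w(r) = 2/(-4 + 2*r/(4 + r)) (w(r) = 2/(-4 + (r + r)/(r + 4)) = 2/(-4 + (2*r)/(4 + r)) = 2/(-4 + 2*r/(4 + r)))
q = -722 (q = 9 - (649 - 1*(-82)) = 9 - (649 + 82) = 9 - 1*731 = 9 - 731 = -722)
h(U) = 72*U - 9*(-4 - U)/(8 + U) (h(U) = -9*(-8*U + (-4 - U)/(8 + U)) = 72*U - 9*(-4 - U)/(8 + U))
k/h(q) = -6034290*(8 - 722)/(9*(4 + 8*(-722)**2 + 65*(-722))) = -6034290*(-238/(3*(4 + 8*521284 - 46930))) = -6034290*(-238/(3*(4 + 4170272 - 46930))) = -6034290/(9*(-1/714)*4123346) = -6034290/(-6185019/119) = -6034290*(-119/6185019) = 239360170/2061673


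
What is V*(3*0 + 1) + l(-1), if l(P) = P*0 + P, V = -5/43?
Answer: -48/43 ≈ -1.1163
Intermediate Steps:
V = -5/43 (V = -5*1/43 = -5/43 ≈ -0.11628)
l(P) = P (l(P) = 0 + P = P)
V*(3*0 + 1) + l(-1) = -5*(3*0 + 1)/43 - 1 = -5*(0 + 1)/43 - 1 = -5/43*1 - 1 = -5/43 - 1 = -48/43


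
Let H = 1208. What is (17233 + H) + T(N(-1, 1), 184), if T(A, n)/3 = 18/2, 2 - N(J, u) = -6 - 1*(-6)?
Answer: 18468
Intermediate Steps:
N(J, u) = 2 (N(J, u) = 2 - (-6 - 1*(-6)) = 2 - (-6 + 6) = 2 - 1*0 = 2 + 0 = 2)
T(A, n) = 27 (T(A, n) = 3*(18/2) = 3*(18*(1/2)) = 3*9 = 27)
(17233 + H) + T(N(-1, 1), 184) = (17233 + 1208) + 27 = 18441 + 27 = 18468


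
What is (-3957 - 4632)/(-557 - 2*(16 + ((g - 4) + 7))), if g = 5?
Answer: 8589/605 ≈ 14.197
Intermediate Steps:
(-3957 - 4632)/(-557 - 2*(16 + ((g - 4) + 7))) = (-3957 - 4632)/(-557 - 2*(16 + ((5 - 4) + 7))) = -8589/(-557 - 2*(16 + (1 + 7))) = -8589/(-557 - 2*(16 + 8)) = -8589/(-557 - 2*24) = -8589/(-557 - 48) = -8589/(-605) = -8589*(-1/605) = 8589/605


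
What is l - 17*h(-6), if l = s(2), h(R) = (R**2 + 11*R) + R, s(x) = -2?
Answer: 610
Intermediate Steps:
h(R) = R**2 + 12*R
l = -2
l - 17*h(-6) = -2 - (-102)*(12 - 6) = -2 - (-102)*6 = -2 - 17*(-36) = -2 + 612 = 610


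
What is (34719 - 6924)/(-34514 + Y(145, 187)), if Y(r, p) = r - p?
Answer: -27795/34556 ≈ -0.80435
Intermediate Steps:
(34719 - 6924)/(-34514 + Y(145, 187)) = (34719 - 6924)/(-34514 + (145 - 1*187)) = 27795/(-34514 + (145 - 187)) = 27795/(-34514 - 42) = 27795/(-34556) = 27795*(-1/34556) = -27795/34556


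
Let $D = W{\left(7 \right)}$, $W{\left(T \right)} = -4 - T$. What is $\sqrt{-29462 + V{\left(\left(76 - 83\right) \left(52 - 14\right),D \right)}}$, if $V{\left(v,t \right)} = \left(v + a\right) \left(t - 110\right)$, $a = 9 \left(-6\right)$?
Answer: $\sqrt{9258} \approx 96.219$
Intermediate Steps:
$a = -54$
$D = -11$ ($D = -4 - 7 = -11$)
$V{\left(v,t \right)} = \left(-110 + t\right) \left(-54 + v\right)$ ($V{\left(v,t \right)} = \left(v - 54\right) \left(t - 110\right) = \left(-54 + v\right) \left(-110 + t\right) = \left(-110 + t\right) \left(-54 + v\right)$)
$\sqrt{-29462 + V{\left(\left(76 - 83\right) \left(52 - 14\right),D \right)}} = \sqrt{-29462 - \left(-6534 + 121 \left(76 - 83\right) \left(52 - 14\right)\right)} = \sqrt{-29462 + \left(5940 - 110 \left(\left(-7\right) 38\right) + 594 - 11 \left(\left(-7\right) 38\right)\right)} = \sqrt{-29462 + \left(5940 - -29260 + 594 - -2926\right)} = \sqrt{-29462 + \left(5940 + 29260 + 594 + 2926\right)} = \sqrt{-29462 + 38720} = \sqrt{9258}$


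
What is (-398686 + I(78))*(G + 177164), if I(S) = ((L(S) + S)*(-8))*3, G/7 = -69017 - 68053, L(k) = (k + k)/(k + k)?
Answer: 313385713732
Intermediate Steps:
L(k) = 1 (L(k) = (2*k)/((2*k)) = (2*k)*(1/(2*k)) = 1)
G = -959490 (G = 7*(-69017 - 68053) = 7*(-137070) = -959490)
I(S) = -24 - 24*S (I(S) = ((1 + S)*(-8))*3 = (-8 - 8*S)*3 = -24 - 24*S)
(-398686 + I(78))*(G + 177164) = (-398686 + (-24 - 24*78))*(-959490 + 177164) = (-398686 + (-24 - 1872))*(-782326) = (-398686 - 1896)*(-782326) = -400582*(-782326) = 313385713732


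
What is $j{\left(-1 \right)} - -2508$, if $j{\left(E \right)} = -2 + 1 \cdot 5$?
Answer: $2511$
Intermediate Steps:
$j{\left(E \right)} = 3$ ($j{\left(E \right)} = -2 + 5 = 3$)
$j{\left(-1 \right)} - -2508 = 3 - -2508 = 3 + 2508 = 2511$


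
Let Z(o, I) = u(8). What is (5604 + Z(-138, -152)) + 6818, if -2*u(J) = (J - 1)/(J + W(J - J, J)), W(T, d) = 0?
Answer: 198745/16 ≈ 12422.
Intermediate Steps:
u(J) = -(-1 + J)/(2*J) (u(J) = -(J - 1)/(2*(J + 0)) = -(-1 + J)/(2*J))
Z(o, I) = -7/16 (Z(o, I) = (1/2)*(1 - 1*8)/8 = (1/2)*(1/8)*(1 - 8) = (1/2)*(1/8)*(-7) = -7/16)
(5604 + Z(-138, -152)) + 6818 = (5604 - 7/16) + 6818 = 89657/16 + 6818 = 198745/16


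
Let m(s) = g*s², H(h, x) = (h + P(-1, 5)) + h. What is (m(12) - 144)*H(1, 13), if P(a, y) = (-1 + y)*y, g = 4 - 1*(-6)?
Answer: 28512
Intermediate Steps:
g = 10 (g = 4 + 6 = 10)
P(a, y) = y*(-1 + y)
H(h, x) = 20 + 2*h (H(h, x) = (h + 5*(-1 + 5)) + h = (h + 5*4) + h = (h + 20) + h = (20 + h) + h = 20 + 2*h)
m(s) = 10*s²
(m(12) - 144)*H(1, 13) = (10*12² - 144)*(20 + 2*1) = (10*144 - 144)*(20 + 2) = (1440 - 144)*22 = 1296*22 = 28512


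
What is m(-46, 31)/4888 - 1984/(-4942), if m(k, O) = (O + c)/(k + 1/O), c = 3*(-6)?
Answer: 531436999/1323961800 ≈ 0.40140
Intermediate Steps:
c = -18
m(k, O) = (-18 + O)/(k + 1/O) (m(k, O) = (O - 18)/(k + 1/O) = (-18 + O)/(k + 1/O))
m(-46, 31)/4888 - 1984/(-4942) = (31*(-18 + 31)/(1 + 31*(-46)))/4888 - 1984/(-4942) = (31*13/(1 - 1426))*(1/4888) - 1984*(-1/4942) = (31*13/(-1425))*(1/4888) + 992/2471 = (31*(-1/1425)*13)*(1/4888) + 992/2471 = -403/1425*1/4888 + 992/2471 = -31/535800 + 992/2471 = 531436999/1323961800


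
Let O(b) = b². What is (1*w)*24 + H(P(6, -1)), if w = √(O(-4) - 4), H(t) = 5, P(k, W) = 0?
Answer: 5 + 48*√3 ≈ 88.138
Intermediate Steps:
w = 2*√3 (w = √((-4)² - 4) = √(16 - 4) = √12 = 2*√3 ≈ 3.4641)
(1*w)*24 + H(P(6, -1)) = (1*(2*√3))*24 + 5 = (2*√3)*24 + 5 = 48*√3 + 5 = 5 + 48*√3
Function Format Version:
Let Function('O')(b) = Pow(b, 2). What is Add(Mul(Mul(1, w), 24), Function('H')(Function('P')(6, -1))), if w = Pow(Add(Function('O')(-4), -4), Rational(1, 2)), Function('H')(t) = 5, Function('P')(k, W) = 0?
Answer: Add(5, Mul(48, Pow(3, Rational(1, 2)))) ≈ 88.138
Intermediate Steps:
w = Mul(2, Pow(3, Rational(1, 2))) (w = Pow(Add(Pow(-4, 2), -4), Rational(1, 2)) = Pow(Add(16, -4), Rational(1, 2)) = Pow(12, Rational(1, 2)) = Mul(2, Pow(3, Rational(1, 2))) ≈ 3.4641)
Add(Mul(Mul(1, w), 24), Function('H')(Function('P')(6, -1))) = Add(Mul(Mul(1, Mul(2, Pow(3, Rational(1, 2)))), 24), 5) = Add(Mul(Mul(2, Pow(3, Rational(1, 2))), 24), 5) = Add(Mul(48, Pow(3, Rational(1, 2))), 5) = Add(5, Mul(48, Pow(3, Rational(1, 2))))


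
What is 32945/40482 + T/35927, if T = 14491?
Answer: 1770239677/1454396814 ≈ 1.2172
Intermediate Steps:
32945/40482 + T/35927 = 32945/40482 + 14491/35927 = 1770239677/1454396814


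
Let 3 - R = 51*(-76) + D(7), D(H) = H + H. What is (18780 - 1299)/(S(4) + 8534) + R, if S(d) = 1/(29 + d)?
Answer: 1089049768/281623 ≈ 3867.0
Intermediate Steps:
D(H) = 2*H
R = 3865 (R = 3 - (51*(-76) + 2*7) = 3 - (-3876 + 14) = 3 - 1*(-3862) = 3 + 3862 = 3865)
(18780 - 1299)/(S(4) + 8534) + R = (18780 - 1299)/(1/(29 + 4) + 8534) + 3865 = 17481/(1/33 + 8534) + 3865 = 17481/(281623/33) + 3865 = 17481*(33/281623) + 3865 = 576873/281623 + 3865 = 1089049768/281623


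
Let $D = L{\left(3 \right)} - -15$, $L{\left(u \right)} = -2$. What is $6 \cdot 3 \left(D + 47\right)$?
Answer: $1080$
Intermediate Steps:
$D = 13$ ($D = -2 - -15 = -2 + 15 = 13$)
$6 \cdot 3 \left(D + 47\right) = 6 \cdot 3 \left(13 + 47\right) = 18 \cdot 60 = 1080$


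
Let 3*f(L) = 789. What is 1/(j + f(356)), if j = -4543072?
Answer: -1/4542809 ≈ -2.2013e-7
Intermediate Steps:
f(L) = 263 (f(L) = (1/3)*789 = 263)
1/(j + f(356)) = 1/(-4543072 + 263) = 1/(-4542809) = -1/4542809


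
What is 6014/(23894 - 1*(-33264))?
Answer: 3007/28579 ≈ 0.10522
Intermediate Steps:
6014/(23894 - 1*(-33264)) = 6014/(23894 + 33264) = 6014/57158 = 6014*(1/57158) = 3007/28579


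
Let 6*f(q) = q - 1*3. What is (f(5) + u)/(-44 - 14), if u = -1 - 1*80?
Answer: 121/87 ≈ 1.3908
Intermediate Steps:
f(q) = -½ + q/6 (f(q) = (q - 1*3)/6 = (q - 3)/6 = (-3 + q)/6 = -½ + q/6)
u = -81 (u = -1 - 80 = -81)
(f(5) + u)/(-44 - 14) = ((-½ + (⅙)*5) - 81)/(-44 - 14) = ((-½ + ⅚) - 81)/(-58) = (⅓ - 81)*(-1/58) = -242/3*(-1/58) = 121/87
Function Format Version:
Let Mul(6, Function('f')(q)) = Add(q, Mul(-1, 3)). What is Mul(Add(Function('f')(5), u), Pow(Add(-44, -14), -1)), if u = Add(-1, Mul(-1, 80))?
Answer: Rational(121, 87) ≈ 1.3908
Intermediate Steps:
Function('f')(q) = Add(Rational(-1, 2), Mul(Rational(1, 6), q)) (Function('f')(q) = Mul(Rational(1, 6), Add(q, Mul(-1, 3))) = Mul(Rational(1, 6), Add(q, -3)) = Mul(Rational(1, 6), Add(-3, q)) = Add(Rational(-1, 2), Mul(Rational(1, 6), q)))
u = -81 (u = Add(-1, -80) = -81)
Mul(Add(Function('f')(5), u), Pow(Add(-44, -14), -1)) = Mul(Add(Add(Rational(-1, 2), Mul(Rational(1, 6), 5)), -81), Pow(Add(-44, -14), -1)) = Mul(Add(Add(Rational(-1, 2), Rational(5, 6)), -81), Pow(-58, -1)) = Mul(Add(Rational(1, 3), -81), Rational(-1, 58)) = Mul(Rational(-242, 3), Rational(-1, 58)) = Rational(121, 87)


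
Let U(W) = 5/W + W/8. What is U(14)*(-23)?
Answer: -1357/28 ≈ -48.464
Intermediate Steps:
U(W) = 5/W + W/8 (U(W) = 5/W + W*(⅛) = 5/W + W/8)
U(14)*(-23) = (5/14 + (⅛)*14)*(-23) = (5*(1/14) + 7/4)*(-23) = (5/14 + 7/4)*(-23) = (59/28)*(-23) = -1357/28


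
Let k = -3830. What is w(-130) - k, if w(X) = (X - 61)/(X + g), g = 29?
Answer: 387021/101 ≈ 3831.9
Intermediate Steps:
w(X) = (-61 + X)/(29 + X) (w(X) = (X - 61)/(X + 29) = (-61 + X)/(29 + X))
w(-130) - k = (-61 - 130)/(29 - 130) - 1*(-3830) = -191/(-101) + 3830 = -1/101*(-191) + 3830 = 191/101 + 3830 = 387021/101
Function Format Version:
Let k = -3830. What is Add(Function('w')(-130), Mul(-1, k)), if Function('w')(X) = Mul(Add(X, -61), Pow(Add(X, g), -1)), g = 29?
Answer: Rational(387021, 101) ≈ 3831.9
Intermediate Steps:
Function('w')(X) = Mul(Pow(Add(29, X), -1), Add(-61, X)) (Function('w')(X) = Mul(Add(X, -61), Pow(Add(X, 29), -1)) = Mul(Add(-61, X), Pow(Add(29, X), -1)) = Mul(Pow(Add(29, X), -1), Add(-61, X)))
Add(Function('w')(-130), Mul(-1, k)) = Add(Mul(Pow(Add(29, -130), -1), Add(-61, -130)), Mul(-1, -3830)) = Add(Mul(Pow(-101, -1), -191), 3830) = Add(Mul(Rational(-1, 101), -191), 3830) = Add(Rational(191, 101), 3830) = Rational(387021, 101)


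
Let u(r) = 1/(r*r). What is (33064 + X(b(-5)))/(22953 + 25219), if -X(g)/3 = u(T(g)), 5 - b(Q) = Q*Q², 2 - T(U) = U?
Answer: 541720573/789250048 ≈ 0.68637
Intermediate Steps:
T(U) = 2 - U
b(Q) = 5 - Q³ (b(Q) = 5 - Q*Q² = 5 - Q³)
u(r) = r⁻²
X(g) = -3/(2 - g)²
(33064 + X(b(-5)))/(22953 + 25219) = (33064 - 3/(-2 + (5 - 1*(-5)³))²)/(22953 + 25219) = (33064 - 3/(-2 + (5 - 1*(-125)))²)/48172 = (33064 - 3/(-2 + (5 + 125))²)*(1/48172) = (33064 - 3/(-2 + 130)²)*(1/48172) = (33064 - 3/128²)*(1/48172) = (33064 - 3*1/16384)*(1/48172) = (33064 - 3/16384)*(1/48172) = (541720573/16384)*(1/48172) = 541720573/789250048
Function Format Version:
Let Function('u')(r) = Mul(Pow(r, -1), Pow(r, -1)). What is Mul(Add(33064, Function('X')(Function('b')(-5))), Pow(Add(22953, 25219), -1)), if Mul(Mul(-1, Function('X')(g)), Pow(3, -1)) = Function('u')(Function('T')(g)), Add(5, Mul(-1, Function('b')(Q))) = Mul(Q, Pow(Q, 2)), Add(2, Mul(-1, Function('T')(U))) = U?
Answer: Rational(541720573, 789250048) ≈ 0.68637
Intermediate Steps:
Function('T')(U) = Add(2, Mul(-1, U))
Function('b')(Q) = Add(5, Mul(-1, Pow(Q, 3))) (Function('b')(Q) = Add(5, Mul(-1, Mul(Q, Pow(Q, 2)))) = Add(5, Mul(-1, Pow(Q, 3))))
Function('u')(r) = Pow(r, -2)
Function('X')(g) = Mul(-3, Pow(Add(2, Mul(-1, g)), -2))
Mul(Add(33064, Function('X')(Function('b')(-5))), Pow(Add(22953, 25219), -1)) = Mul(Add(33064, Mul(-3, Pow(Add(-2, Add(5, Mul(-1, Pow(-5, 3)))), -2))), Pow(Add(22953, 25219), -1)) = Mul(Add(33064, Mul(-3, Pow(Add(-2, Add(5, Mul(-1, -125))), -2))), Pow(48172, -1)) = Mul(Add(33064, Mul(-3, Pow(Add(-2, Add(5, 125)), -2))), Rational(1, 48172)) = Mul(Add(33064, Mul(-3, Pow(Add(-2, 130), -2))), Rational(1, 48172)) = Mul(Add(33064, Mul(-3, Pow(128, -2))), Rational(1, 48172)) = Mul(Add(33064, Mul(-3, Rational(1, 16384))), Rational(1, 48172)) = Mul(Add(33064, Rational(-3, 16384)), Rational(1, 48172)) = Mul(Rational(541720573, 16384), Rational(1, 48172)) = Rational(541720573, 789250048)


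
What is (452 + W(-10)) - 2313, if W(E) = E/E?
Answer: -1860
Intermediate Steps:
W(E) = 1
(452 + W(-10)) - 2313 = (452 + 1) - 2313 = 453 - 2313 = -1860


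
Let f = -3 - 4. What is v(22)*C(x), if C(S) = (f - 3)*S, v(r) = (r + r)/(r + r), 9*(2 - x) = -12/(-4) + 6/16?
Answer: -65/4 ≈ -16.250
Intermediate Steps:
x = 13/8 (x = 2 - (-12/(-4) + 6/16)/9 = 2 - (-12*(-1/4) + 6*(1/16))/9 = 2 - (3 + 3/8)/9 = 2 - 1/9*27/8 = 2 - 3/8 = 13/8 ≈ 1.6250)
v(r) = 1 (v(r) = (2*r)/((2*r)) = (2*r)*(1/(2*r)) = 1)
f = -7
C(S) = -10*S (C(S) = (-7 - 3)*S = -10*S)
v(22)*C(x) = 1*(-10*13/8) = 1*(-65/4) = -65/4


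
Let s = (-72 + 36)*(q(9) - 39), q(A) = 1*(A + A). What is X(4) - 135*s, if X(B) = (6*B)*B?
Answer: -101964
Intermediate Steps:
q(A) = 2*A (q(A) = 1*(2*A) = 2*A)
X(B) = 6*B²
s = 756 (s = (-72 + 36)*(2*9 - 39) = -36*(18 - 39) = -36*(-21) = 756)
X(4) - 135*s = 6*4² - 135*756 = 6*16 - 102060 = 96 - 102060 = -101964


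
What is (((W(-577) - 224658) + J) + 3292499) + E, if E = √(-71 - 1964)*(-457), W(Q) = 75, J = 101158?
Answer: 3169074 - 457*I*√2035 ≈ 3.1691e+6 - 20616.0*I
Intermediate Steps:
E = -457*I*√2035 (E = √(-2035)*(-457) = (I*√2035)*(-457) = -457*I*√2035 ≈ -20616.0*I)
(((W(-577) - 224658) + J) + 3292499) + E = (((75 - 224658) + 101158) + 3292499) - 457*I*√2035 = ((-224583 + 101158) + 3292499) - 457*I*√2035 = (-123425 + 3292499) - 457*I*√2035 = 3169074 - 457*I*√2035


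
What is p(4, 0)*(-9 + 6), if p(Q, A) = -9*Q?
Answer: 108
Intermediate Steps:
p(4, 0)*(-9 + 6) = (-9*4)*(-9 + 6) = -36*(-3) = 108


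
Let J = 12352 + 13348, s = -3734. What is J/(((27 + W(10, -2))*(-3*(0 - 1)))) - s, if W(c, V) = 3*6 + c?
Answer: 128362/33 ≈ 3889.8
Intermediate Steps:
W(c, V) = 18 + c
J = 25700
J/(((27 + W(10, -2))*(-3*(0 - 1)))) - s = 25700/(((27 + (18 + 10))*(-3*(0 - 1)))) - 1*(-3734) = 25700/(((27 + 28)*(-3*(-1)))) + 3734 = 25700/((55*3)) + 3734 = 25700/165 + 3734 = 25700*(1/165) + 3734 = 5140/33 + 3734 = 128362/33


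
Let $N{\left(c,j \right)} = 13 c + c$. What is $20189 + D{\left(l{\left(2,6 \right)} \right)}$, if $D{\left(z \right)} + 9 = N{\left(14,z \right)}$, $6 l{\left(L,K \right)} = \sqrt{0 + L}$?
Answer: $20376$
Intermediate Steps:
$l{\left(L,K \right)} = \frac{\sqrt{L}}{6}$ ($l{\left(L,K \right)} = \frac{\sqrt{0 + L}}{6} = \frac{\sqrt{L}}{6}$)
$N{\left(c,j \right)} = 14 c$
$D{\left(z \right)} = 187$ ($D{\left(z \right)} = -9 + 14 \cdot 14 = -9 + 196 = 187$)
$20189 + D{\left(l{\left(2,6 \right)} \right)} = 20189 + 187 = 20376$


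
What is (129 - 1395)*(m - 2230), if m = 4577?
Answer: -2971302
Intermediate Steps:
(129 - 1395)*(m - 2230) = (129 - 1395)*(4577 - 2230) = -1266*2347 = -2971302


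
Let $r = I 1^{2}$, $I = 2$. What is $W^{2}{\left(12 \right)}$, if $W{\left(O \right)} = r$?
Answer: $4$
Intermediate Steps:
$r = 2$ ($r = 2 \cdot 1^{2} = 2 \cdot 1 = 2$)
$W{\left(O \right)} = 2$
$W^{2}{\left(12 \right)} = 2^{2} = 4$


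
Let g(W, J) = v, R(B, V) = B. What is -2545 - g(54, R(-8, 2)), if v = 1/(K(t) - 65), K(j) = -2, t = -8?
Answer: -170514/67 ≈ -2545.0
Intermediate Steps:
v = -1/67 (v = 1/(-2 - 65) = 1/(-67) = -1/67 ≈ -0.014925)
g(W, J) = -1/67
-2545 - g(54, R(-8, 2)) = -2545 - 1*(-1/67) = -2545 + 1/67 = -170514/67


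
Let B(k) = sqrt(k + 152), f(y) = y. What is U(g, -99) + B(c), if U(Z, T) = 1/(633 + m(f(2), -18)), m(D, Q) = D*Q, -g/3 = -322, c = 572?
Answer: 1/597 + 2*sqrt(181) ≈ 26.909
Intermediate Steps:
g = 966 (g = -3*(-322) = 966)
B(k) = sqrt(152 + k)
U(Z, T) = 1/597 (U(Z, T) = 1/(633 + 2*(-18)) = 1/(633 - 36) = 1/597)
U(g, -99) + B(c) = 1/597 + sqrt(152 + 572) = 1/597 + sqrt(724) = 1/597 + 2*sqrt(181)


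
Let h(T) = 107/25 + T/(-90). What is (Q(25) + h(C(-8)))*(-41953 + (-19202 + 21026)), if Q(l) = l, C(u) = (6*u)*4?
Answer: -94543924/75 ≈ -1.2606e+6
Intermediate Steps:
C(u) = 24*u
h(T) = 107/25 - T/90 (h(T) = 107*(1/25) + T*(-1/90) = 107/25 - T/90)
(Q(25) + h(C(-8)))*(-41953 + (-19202 + 21026)) = (25 + (107/25 - 4*(-8)/15))*(-41953 + (-19202 + 21026)) = (25 + (107/25 - 1/90*(-192)))*(-41953 + 1824) = (25 + (107/25 + 32/15))*(-40129) = (25 + 481/75)*(-40129) = (2356/75)*(-40129) = -94543924/75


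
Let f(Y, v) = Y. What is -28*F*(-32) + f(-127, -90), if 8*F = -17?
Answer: -2031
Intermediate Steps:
F = -17/8 (F = (1/8)*(-17) = -17/8 ≈ -2.1250)
-28*F*(-32) + f(-127, -90) = -28*(-17/8)*(-32) - 127 = (119/2)*(-32) - 127 = -1904 - 127 = -2031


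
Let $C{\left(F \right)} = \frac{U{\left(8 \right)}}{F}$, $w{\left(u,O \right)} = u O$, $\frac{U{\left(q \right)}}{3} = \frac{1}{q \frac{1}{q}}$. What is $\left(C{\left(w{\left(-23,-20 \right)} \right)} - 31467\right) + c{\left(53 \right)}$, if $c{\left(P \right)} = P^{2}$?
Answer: $- \frac{13182677}{460} \approx -28658.0$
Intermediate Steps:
$U{\left(q \right)} = 3$ ($U{\left(q \right)} = \frac{3}{q \frac{1}{q}} = \frac{3}{1} = 3 \cdot 1 = 3$)
$w{\left(u,O \right)} = O u$
$C{\left(F \right)} = \frac{3}{F}$
$\left(C{\left(w{\left(-23,-20 \right)} \right)} - 31467\right) + c{\left(53 \right)} = \left(\frac{3}{\left(-20\right) \left(-23\right)} - 31467\right) + 53^{2} = \left(\frac{3}{460} - 31467\right) + 2809 = - \frac{14474817}{460} + 2809 = - \frac{13182677}{460}$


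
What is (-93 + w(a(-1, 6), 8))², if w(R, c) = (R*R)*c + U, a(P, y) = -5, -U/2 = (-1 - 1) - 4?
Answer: 14161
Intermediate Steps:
U = 12 (U = -2*((-1 - 1) - 4) = -2*(-2 - 4) = -2*(-6) = 12)
w(R, c) = 12 + c*R² (w(R, c) = (R*R)*c + 12 = R²*c + 12 = c*R² + 12 = 12 + c*R²)
(-93 + w(a(-1, 6), 8))² = (-93 + (12 + 8*(-5)²))² = (-93 + (12 + 8*25))² = (-93 + (12 + 200))² = (-93 + 212)² = 119² = 14161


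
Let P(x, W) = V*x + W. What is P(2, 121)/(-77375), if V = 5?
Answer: -131/77375 ≈ -0.0016931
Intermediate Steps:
P(x, W) = W + 5*x (P(x, W) = 5*x + W = W + 5*x)
P(2, 121)/(-77375) = (121 + 5*2)/(-77375) = (121 + 10)*(-1/77375) = 131*(-1/77375) = -131/77375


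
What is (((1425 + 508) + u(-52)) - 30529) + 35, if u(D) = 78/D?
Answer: -57125/2 ≈ -28563.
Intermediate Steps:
(((1425 + 508) + u(-52)) - 30529) + 35 = (((1425 + 508) + 78/(-52)) - 30529) + 35 = ((1933 + 78*(-1/52)) - 30529) + 35 = ((1933 - 3/2) - 30529) + 35 = (3863/2 - 30529) + 35 = -57195/2 + 35 = -57125/2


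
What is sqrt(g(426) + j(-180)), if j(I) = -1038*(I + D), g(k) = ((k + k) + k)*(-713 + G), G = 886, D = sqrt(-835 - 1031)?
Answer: sqrt(407934 - 1038*I*sqrt(1866)) ≈ 639.66 - 35.049*I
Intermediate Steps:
D = I*sqrt(1866) (D = sqrt(-1866) = I*sqrt(1866) ≈ 43.197*I)
g(k) = 519*k (g(k) = ((k + k) + k)*(-713 + 886) = (2*k + k)*173 = (3*k)*173 = 519*k)
j(I) = -1038*I - 1038*I*sqrt(1866) (j(I) = -1038*(I + I*sqrt(1866)) = -1038*I - 1038*I*sqrt(1866))
sqrt(g(426) + j(-180)) = sqrt(519*426 + (-1038*(-180) - 1038*I*sqrt(1866))) = sqrt(221094 + (186840 - 1038*I*sqrt(1866))) = sqrt(407934 - 1038*I*sqrt(1866))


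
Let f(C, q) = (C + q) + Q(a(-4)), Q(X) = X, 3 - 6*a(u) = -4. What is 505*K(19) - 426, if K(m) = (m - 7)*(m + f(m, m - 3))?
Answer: 333884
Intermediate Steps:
a(u) = 7/6 (a(u) = 1/2 - 1/6*(-4) = 1/2 + 2/3 = 7/6)
f(C, q) = 7/6 + C + q (f(C, q) = (C + q) + 7/6 = 7/6 + C + q)
K(m) = (-7 + m)*(-11/6 + 3*m) (K(m) = (m - 7)*(m + (7/6 + m + (m - 3))) = (-7 + m)*(m + (7/6 + m + (-3 + m))) = (-7 + m)*(m + (-11/6 + 2*m)) = (-7 + m)*(-11/6 + 3*m))
505*K(19) - 426 = 505*(77/6 + 3*19**2 - 137/6*19) - 426 = 505*(77/6 + 3*361 - 2603/6) - 426 = 505*(77/6 + 1083 - 2603/6) - 426 = 505*662 - 426 = 334310 - 426 = 333884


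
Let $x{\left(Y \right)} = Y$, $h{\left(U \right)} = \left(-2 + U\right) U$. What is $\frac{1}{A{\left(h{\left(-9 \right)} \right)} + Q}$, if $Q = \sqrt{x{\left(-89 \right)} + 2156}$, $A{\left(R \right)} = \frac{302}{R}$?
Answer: $- \frac{29898}{20167463} + \frac{9801 \sqrt{2067}}{20167463} \approx 0.020612$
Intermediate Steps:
$h{\left(U \right)} = U \left(-2 + U\right)$
$Q = \sqrt{2067}$ ($Q = \sqrt{-89 + 2156} = \sqrt{2067} \approx 45.464$)
$\frac{1}{A{\left(h{\left(-9 \right)} \right)} + Q} = \frac{1}{\frac{302}{\left(-9\right) \left(-2 - 9\right)} + \sqrt{2067}} = \frac{1}{\frac{302}{\left(-9\right) \left(-11\right)} + \sqrt{2067}} = \frac{1}{\frac{302}{99} + \sqrt{2067}}$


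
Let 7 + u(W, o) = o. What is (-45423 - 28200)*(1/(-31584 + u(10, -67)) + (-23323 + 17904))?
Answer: 1148215627179/2878 ≈ 3.9896e+8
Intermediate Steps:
u(W, o) = -7 + o
(-45423 - 28200)*(1/(-31584 + u(10, -67)) + (-23323 + 17904)) = (-45423 - 28200)*(1/(-31584 + (-7 - 67)) + (-23323 + 17904)) = -73623*(1/(-31584 - 74) - 5419) = -73623*(1/(-31658) - 5419) = -73623*(-1/31658 - 5419) = -73623*(-171554703/31658) = 1148215627179/2878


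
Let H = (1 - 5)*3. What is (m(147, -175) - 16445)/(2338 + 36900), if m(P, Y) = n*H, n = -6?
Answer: -16373/39238 ≈ -0.41727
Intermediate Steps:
H = -12 (H = -4*3 = -12)
m(P, Y) = 72 (m(P, Y) = -6*(-12) = 72)
(m(147, -175) - 16445)/(2338 + 36900) = (72 - 16445)/(2338 + 36900) = -16373/39238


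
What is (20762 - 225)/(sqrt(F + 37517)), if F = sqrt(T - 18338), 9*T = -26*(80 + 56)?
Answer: 20537*sqrt(3)/sqrt(112551 + I*sqrt(168578)) ≈ 106.03 - 0.19339*I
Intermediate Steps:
T = -3536/9 (T = (-26*(80 + 56))/9 = (-26*136)/9 = (1/9)*(-3536) = -3536/9 ≈ -392.89)
F = I*sqrt(168578)/3 (F = sqrt(-3536/9 - 18338) = sqrt(-168578/9) = I*sqrt(168578)/3 ≈ 136.86*I)
(20762 - 225)/(sqrt(F + 37517)) = (20762 - 225)/(sqrt(I*sqrt(168578)/3 + 37517)) = 20537/(sqrt(37517 + I*sqrt(168578)/3)) = 20537/sqrt(37517 + I*sqrt(168578)/3)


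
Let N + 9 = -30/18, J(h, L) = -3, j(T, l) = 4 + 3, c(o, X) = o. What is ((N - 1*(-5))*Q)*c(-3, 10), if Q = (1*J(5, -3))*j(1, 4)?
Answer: -357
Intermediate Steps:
j(T, l) = 7
N = -32/3 (N = -9 - 30/18 = -9 - 30*1/18 = -9 - 5/3 = -32/3 ≈ -10.667)
Q = -21 (Q = (1*(-3))*7 = -3*7 = -21)
((N - 1*(-5))*Q)*c(-3, 10) = ((-32/3 - 1*(-5))*(-21))*(-3) = ((-32/3 + 5)*(-21))*(-3) = -17/3*(-21)*(-3) = 119*(-3) = -357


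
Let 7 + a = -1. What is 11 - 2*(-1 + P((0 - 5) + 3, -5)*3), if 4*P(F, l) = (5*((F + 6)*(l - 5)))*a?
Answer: -2387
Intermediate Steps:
a = -8 (a = -7 - 1 = -8)
P(F, l) = -10*(-5 + l)*(6 + F) (P(F, l) = ((5*((F + 6)*(l - 5)))*(-8))/4 = ((5*((6 + F)*(-5 + l)))*(-8))/4 = ((5*((-5 + l)*(6 + F)))*(-8))/4 = ((5*(-5 + l)*(6 + F))*(-8))/4 = (-40*(-5 + l)*(6 + F))/4 = -10*(-5 + l)*(6 + F))
11 - 2*(-1 + P((0 - 5) + 3, -5)*3) = 11 - 2*(-1 + (300 - 60*(-5) + 50*((0 - 5) + 3) - 10*((0 - 5) + 3)*(-5))*3) = 11 - 2*(-1 + (300 + 300 + 50*(-5 + 3) - 10*(-5 + 3)*(-5))*3) = 11 - 2*(-1 + (300 + 300 + 50*(-2) - 10*(-2)*(-5))*3) = 11 - 2*(-1 + (300 + 300 - 100 - 100)*3) = 11 - 2*(-1 + 400*3) = 11 - 2*(-1 + 1200) = 11 - 2*1199 = 11 - 2398 = -2387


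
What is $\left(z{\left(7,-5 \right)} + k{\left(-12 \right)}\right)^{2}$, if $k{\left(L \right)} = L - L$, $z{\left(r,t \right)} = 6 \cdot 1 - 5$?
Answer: $1$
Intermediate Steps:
$z{\left(r,t \right)} = 1$ ($z{\left(r,t \right)} = 6 - 5 = 1$)
$k{\left(L \right)} = 0$
$\left(z{\left(7,-5 \right)} + k{\left(-12 \right)}\right)^{2} = \left(1 + 0\right)^{2} = 1^{2} = 1$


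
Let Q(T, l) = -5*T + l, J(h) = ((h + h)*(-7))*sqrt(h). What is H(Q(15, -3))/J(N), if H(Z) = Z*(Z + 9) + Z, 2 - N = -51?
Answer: -2652*sqrt(53)/19663 ≈ -0.98189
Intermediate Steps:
N = 53 (N = 2 - 1*(-51) = 2 + 51 = 53)
J(h) = -14*h**(3/2) (J(h) = ((2*h)*(-7))*sqrt(h) = (-14*h)*sqrt(h) = -14*h**(3/2))
Q(T, l) = l - 5*T
H(Z) = Z + Z*(9 + Z) (H(Z) = Z*(9 + Z) + Z = Z + Z*(9 + Z))
H(Q(15, -3))/J(N) = ((-3 - 5*15)*(10 + (-3 - 5*15)))/((-742*sqrt(53))) = ((-3 - 75)*(10 + (-3 - 75)))/((-742*sqrt(53))) = (-78*(10 - 78))/((-742*sqrt(53))) = (-78*(-68))*(-sqrt(53)/39326) = 5304*(-sqrt(53)/39326) = -2652*sqrt(53)/19663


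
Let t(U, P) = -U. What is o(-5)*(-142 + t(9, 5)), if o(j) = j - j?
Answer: 0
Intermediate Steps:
o(j) = 0
o(-5)*(-142 + t(9, 5)) = 0*(-142 - 1*9) = 0*(-142 - 9) = 0*(-151) = 0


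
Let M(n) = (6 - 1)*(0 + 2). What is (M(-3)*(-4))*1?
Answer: -40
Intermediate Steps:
M(n) = 10 (M(n) = 5*2 = 10)
(M(-3)*(-4))*1 = (10*(-4))*1 = -40*1 = -40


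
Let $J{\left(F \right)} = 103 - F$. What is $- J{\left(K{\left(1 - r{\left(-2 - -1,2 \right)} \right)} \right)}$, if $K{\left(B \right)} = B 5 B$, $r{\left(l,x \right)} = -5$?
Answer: $77$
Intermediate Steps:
$K{\left(B \right)} = 5 B^{2}$ ($K{\left(B \right)} = 5 B B = 5 B^{2}$)
$- J{\left(K{\left(1 - r{\left(-2 - -1,2 \right)} \right)} \right)} = - (103 - 5 \left(1 - -5\right)^{2}) = - (103 - 5 \left(1 + 5\right)^{2}) = - (103 - 5 \cdot 6^{2}) = - (103 - 5 \cdot 36) = - (103 - 180) = \left(-1\right) \left(-77\right) = 77$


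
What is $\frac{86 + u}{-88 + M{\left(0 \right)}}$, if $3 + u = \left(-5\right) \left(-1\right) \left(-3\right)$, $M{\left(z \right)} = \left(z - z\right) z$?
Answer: $- \frac{17}{22} \approx -0.77273$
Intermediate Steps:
$M{\left(z \right)} = 0$ ($M{\left(z \right)} = 0 z = 0$)
$u = -18$ ($u = -3 + \left(-5\right) \left(-1\right) \left(-3\right) = -3 + 5 \left(-3\right) = -3 - 15 = -18$)
$\frac{86 + u}{-88 + M{\left(0 \right)}} = \frac{86 - 18}{-88 + 0} = \frac{68}{-88} = 68 \left(- \frac{1}{88}\right) = - \frac{17}{22}$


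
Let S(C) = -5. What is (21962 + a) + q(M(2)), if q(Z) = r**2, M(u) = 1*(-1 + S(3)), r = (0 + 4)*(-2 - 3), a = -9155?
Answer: 13207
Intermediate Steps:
r = -20 (r = 4*(-5) = -20)
M(u) = -6 (M(u) = 1*(-1 - 5) = 1*(-6) = -6)
q(Z) = 400 (q(Z) = (-20)**2 = 400)
(21962 + a) + q(M(2)) = (21962 - 9155) + 400 = 12807 + 400 = 13207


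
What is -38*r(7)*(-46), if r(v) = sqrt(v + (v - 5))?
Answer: 5244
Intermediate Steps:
r(v) = sqrt(-5 + 2*v) (r(v) = sqrt(v + (-5 + v)) = sqrt(-5 + 2*v))
-38*r(7)*(-46) = -38*sqrt(-5 + 2*7)*(-46) = -38*sqrt(-5 + 14)*(-46) = -38*sqrt(9)*(-46) = -38*3*(-46) = -114*(-46) = 5244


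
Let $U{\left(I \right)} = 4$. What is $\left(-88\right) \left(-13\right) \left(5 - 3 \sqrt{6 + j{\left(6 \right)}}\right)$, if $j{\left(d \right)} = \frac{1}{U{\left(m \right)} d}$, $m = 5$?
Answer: $5720 - 286 \sqrt{870} \approx -2715.8$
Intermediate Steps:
$j{\left(d \right)} = \frac{1}{4 d}$
$\left(-88\right) \left(-13\right) \left(5 - 3 \sqrt{6 + j{\left(6 \right)}}\right) = \left(-88\right) \left(-13\right) \left(5 - 3 \sqrt{6 + \frac{1}{4 \cdot 6}}\right) = 1144 \left(5 - 3 \sqrt{6 + \frac{1}{4} \cdot \frac{1}{6}}\right) = 1144 \left(5 - 3 \sqrt{6 + \frac{1}{24}}\right) = 1144 \left(5 - 3 \sqrt{\frac{145}{24}}\right) = 1144 \left(5 - 3 \frac{\sqrt{870}}{12}\right) = 1144 \left(5 - \frac{\sqrt{870}}{4}\right) = 5720 - 286 \sqrt{870}$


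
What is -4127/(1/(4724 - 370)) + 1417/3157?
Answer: -56727998989/3157 ≈ -1.7969e+7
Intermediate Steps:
-4127/(1/(4724 - 370)) + 1417/3157 = -4127/(1/4354) + 1417*(1/3157) = -4127/1/4354 + 1417/3157 = -4127*4354 + 1417/3157 = -17968958 + 1417/3157 = -56727998989/3157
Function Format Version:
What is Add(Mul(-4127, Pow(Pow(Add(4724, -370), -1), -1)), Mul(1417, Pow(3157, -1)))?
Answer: Rational(-56727998989, 3157) ≈ -1.7969e+7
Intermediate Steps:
Add(Mul(-4127, Pow(Pow(Add(4724, -370), -1), -1)), Mul(1417, Pow(3157, -1))) = Add(Mul(-4127, Pow(Pow(4354, -1), -1)), Mul(1417, Rational(1, 3157))) = Add(Mul(-4127, Pow(Rational(1, 4354), -1)), Rational(1417, 3157)) = Add(Mul(-4127, 4354), Rational(1417, 3157)) = Add(-17968958, Rational(1417, 3157)) = Rational(-56727998989, 3157)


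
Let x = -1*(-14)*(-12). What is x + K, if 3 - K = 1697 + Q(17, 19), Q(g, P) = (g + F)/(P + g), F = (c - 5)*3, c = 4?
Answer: -33523/18 ≈ -1862.4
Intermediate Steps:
F = -3 (F = (4 - 5)*3 = -1*3 = -3)
Q(g, P) = (-3 + g)/(P + g) (Q(g, P) = (g - 3)/(P + g) = (-3 + g)/(P + g))
K = -30499/18 (K = 3 - (1697 + (-3 + 17)/(19 + 17)) = 3 - (1697 + 14/36) = 3 - (1697 + (1/36)*14) = 3 - (1697 + 7/18) = 3 - 1*30553/18 = 3 - 30553/18 = -30499/18 ≈ -1694.4)
x = -168 (x = 14*(-12) = -168)
x + K = -168 - 30499/18 = -33523/18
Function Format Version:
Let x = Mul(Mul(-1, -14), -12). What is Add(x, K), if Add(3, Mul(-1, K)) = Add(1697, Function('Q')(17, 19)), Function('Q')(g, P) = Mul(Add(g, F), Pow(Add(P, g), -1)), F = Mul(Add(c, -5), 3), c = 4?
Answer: Rational(-33523, 18) ≈ -1862.4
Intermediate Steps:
F = -3 (F = Mul(Add(4, -5), 3) = Mul(-1, 3) = -3)
Function('Q')(g, P) = Mul(Pow(Add(P, g), -1), Add(-3, g)) (Function('Q')(g, P) = Mul(Add(g, -3), Pow(Add(P, g), -1)) = Mul(Add(-3, g), Pow(Add(P, g), -1)) = Mul(Pow(Add(P, g), -1), Add(-3, g)))
K = Rational(-30499, 18) (K = Add(3, Mul(-1, Add(1697, Mul(Pow(Add(19, 17), -1), Add(-3, 17))))) = Add(3, Mul(-1, Add(1697, Mul(Pow(36, -1), 14)))) = Add(3, Mul(-1, Add(1697, Mul(Rational(1, 36), 14)))) = Add(3, Mul(-1, Add(1697, Rational(7, 18)))) = Add(3, Mul(-1, Rational(30553, 18))) = Add(3, Rational(-30553, 18)) = Rational(-30499, 18) ≈ -1694.4)
x = -168 (x = Mul(14, -12) = -168)
Add(x, K) = Add(-168, Rational(-30499, 18)) = Rational(-33523, 18)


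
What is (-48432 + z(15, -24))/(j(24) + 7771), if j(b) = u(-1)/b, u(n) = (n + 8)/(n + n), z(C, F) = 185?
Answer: -2315856/373001 ≈ -6.2087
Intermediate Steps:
u(n) = (8 + n)/(2*n) (u(n) = (8 + n)/((2*n)) = (8 + n)*(1/(2*n)) = (8 + n)/(2*n))
j(b) = -7/(2*b) (j(b) = ((1/2)*(8 - 1)/(-1))/b = ((1/2)*(-1)*7)/b = -7/(2*b))
(-48432 + z(15, -24))/(j(24) + 7771) = (-48432 + 185)/(-7/2/24 + 7771) = -48247/(-7/2*1/24 + 7771) = -48247/(-7/48 + 7771) = -48247/373001/48 = -48247*48/373001 = -2315856/373001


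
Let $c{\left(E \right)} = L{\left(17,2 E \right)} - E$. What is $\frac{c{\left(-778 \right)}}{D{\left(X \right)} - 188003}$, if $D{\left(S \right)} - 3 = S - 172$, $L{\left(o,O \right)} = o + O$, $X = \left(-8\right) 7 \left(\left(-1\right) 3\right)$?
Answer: $\frac{761}{188004} \approx 0.0040478$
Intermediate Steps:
$X = 168$ ($X = \left(-56\right) \left(-3\right) = 168$)
$L{\left(o,O \right)} = O + o$
$D{\left(S \right)} = -169 + S$ ($D{\left(S \right)} = 3 + \left(S - 172\right) = 3 + \left(-172 + S\right) = -169 + S$)
$c{\left(E \right)} = 17 + E$ ($c{\left(E \right)} = \left(2 E + 17\right) - E = \left(17 + 2 E\right) - E = 17 + E$)
$\frac{c{\left(-778 \right)}}{D{\left(X \right)} - 188003} = \frac{17 - 778}{\left(-169 + 168\right) - 188003} = - \frac{761}{-1 - 188003} = - \frac{761}{-188004} = \left(-761\right) \left(- \frac{1}{188004}\right) = \frac{761}{188004}$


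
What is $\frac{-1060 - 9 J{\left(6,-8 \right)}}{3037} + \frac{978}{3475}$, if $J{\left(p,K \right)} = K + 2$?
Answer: $- \frac{525664}{10553575} \approx -0.049809$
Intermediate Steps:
$J{\left(p,K \right)} = 2 + K$
$\frac{-1060 - 9 J{\left(6,-8 \right)}}{3037} + \frac{978}{3475} = \frac{-1060 - 9 \left(2 - 8\right)}{3037} + \frac{978}{3475} = \left(-1060 - 9 \left(-6\right)\right) \frac{1}{3037} + 978 \cdot \frac{1}{3475} = \left(-1060 - -54\right) \frac{1}{3037} + \frac{978}{3475} = \left(-1060 + 54\right) \frac{1}{3037} + \frac{978}{3475} = \left(-1006\right) \frac{1}{3037} + \frac{978}{3475} = - \frac{1006}{3037} + \frac{978}{3475} = - \frac{525664}{10553575}$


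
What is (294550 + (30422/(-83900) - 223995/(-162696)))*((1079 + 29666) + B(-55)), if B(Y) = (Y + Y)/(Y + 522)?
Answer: 962135322770691639339/106244013080 ≈ 9.0559e+9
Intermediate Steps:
B(Y) = 2*Y/(522 + Y) (B(Y) = (2*Y)/(522 + Y) = 2*Y/(522 + Y))
(294550 + (30422/(-83900) - 223995/(-162696)))*((1079 + 29666) + B(-55)) = (294550 + (30422/(-83900) - 223995/(-162696)))*((1079 + 29666) + 2*(-55)/(522 - 55)) = (294550 + (30422*(-1/83900) - 223995*(-1/162696)))*(30745 + 2*(-55)/467) = (294550 + (-15211/41950 + 74665/54232))*(30745 + 2*(-55)*(1/467)) = (294550 + 1153636899/1137516200)*(30745 - 110/467) = (335056550346899/1137516200)*(14357805/467) = 962135322770691639339/106244013080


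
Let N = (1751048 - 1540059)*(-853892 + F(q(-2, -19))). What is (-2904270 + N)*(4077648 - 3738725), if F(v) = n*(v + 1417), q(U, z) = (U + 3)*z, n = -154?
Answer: -76457289545916058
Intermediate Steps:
q(U, z) = z*(3 + U) (q(U, z) = (3 + U)*z = z*(3 + U))
F(v) = -218218 - 154*v (F(v) = -154*(v + 1417) = -154*(1417 + v) = -218218 - 154*v)
N = -225586062976 (N = (1751048 - 1540059)*(-853892 + (-218218 - (-2926)*(3 - 2))) = 210989*(-853892 + (-218218 - (-2926))) = 210989*(-853892 + (-218218 - 154*(-19))) = 210989*(-853892 + (-218218 + 2926)) = 210989*(-853892 - 215292) = 210989*(-1069184) = -225586062976)
(-2904270 + N)*(4077648 - 3738725) = (-2904270 - 225586062976)*(4077648 - 3738725) = -225588967246*338923 = -76457289545916058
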